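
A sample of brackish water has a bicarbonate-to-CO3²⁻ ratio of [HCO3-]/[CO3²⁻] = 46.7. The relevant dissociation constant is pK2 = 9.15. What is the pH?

From K2 = [H⁺][CO3²⁻]/[HCO3-]:  pH = pK2 − log₁₀([HCO3-]/[CO3²⁻])
log₁₀(46.7) = +1.669
pH = 9.15 − (+1.669) = 7.48

pH = 7.48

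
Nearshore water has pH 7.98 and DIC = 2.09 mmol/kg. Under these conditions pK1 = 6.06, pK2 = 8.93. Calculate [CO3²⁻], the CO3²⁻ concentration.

α₂ = 1 / (1 + [H⁺]/K2 + [H⁺]²/(K1K2)) = 1 / (1 + 10^+0.95 + 10^-0.97)
   = 1 / (1 + 8.9125 + 0.10715) = 1/10.020 = 0.09980
[CO3²⁻] = α₂ × DIC = 0.09980 × 2.09 = 0.209 mmol/kg

[CO3²⁻] = 0.209 mmol/kg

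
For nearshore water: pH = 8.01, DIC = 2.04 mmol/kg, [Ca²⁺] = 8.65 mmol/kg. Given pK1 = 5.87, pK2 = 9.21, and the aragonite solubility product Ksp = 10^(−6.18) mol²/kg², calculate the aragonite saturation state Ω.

α₂ = 1 / (1 + [H⁺]/K2 + [H⁺]²/(K1K2)) = 1 / (1 + 10^+1.20 + 10^-0.94)
   = 1 / (1 + 15.849 + 0.11482) = 1/16.964 = 0.05895
[CO3²⁻] = α₂ × DIC = 0.05895 × 2.04 = 0.1203 mmol/kg
Ksp = 10^(−6.18) = 6.607×10^-7
Ω = [Ca²⁺][CO3²⁻]/Ksp = (8.65×10^-3)(1.203×10^-4) / 6.607×10^-7 = 1.57

Ω = 1.57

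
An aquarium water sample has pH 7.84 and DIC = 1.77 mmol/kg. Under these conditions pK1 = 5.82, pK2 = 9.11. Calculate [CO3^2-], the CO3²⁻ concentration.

α₂ = 1 / (1 + [H⁺]/K2 + [H⁺]²/(K1K2)) = 1 / (1 + 10^+1.27 + 10^-0.75)
   = 1 / (1 + 18.621 + 0.17783) = 1/19.799 = 0.05051
[CO3²⁻] = α₂ × DIC = 0.05051 × 1.77 = 0.0894 mmol/kg

[CO3²⁻] = 0.0894 mmol/kg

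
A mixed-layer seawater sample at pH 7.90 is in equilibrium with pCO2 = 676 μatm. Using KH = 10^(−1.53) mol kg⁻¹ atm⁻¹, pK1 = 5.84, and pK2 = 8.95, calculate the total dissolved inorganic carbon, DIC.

[CO2*] = KH · pCO2 = 10^(−1.53) × 676×10^-6 = 1.995×10^-5 mol/kg
α₀ = 1/(1 + K1/[H⁺] + K1K2/[H⁺]²) = 1/(1 + 10^+2.06 + 10^+1.01) = 0.007933
DIC = [CO2*]/α₀ = 1.995×10^-5 / 0.007933 = 2.51 mmol/kg

DIC = 2.51 mmol/kg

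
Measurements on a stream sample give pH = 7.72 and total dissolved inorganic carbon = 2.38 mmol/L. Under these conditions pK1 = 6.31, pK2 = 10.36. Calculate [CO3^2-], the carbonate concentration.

α₂ = 1 / (1 + [H⁺]/K2 + [H⁺]²/(K1K2)) = 1 / (1 + 10^+2.64 + 10^+1.23)
   = 1 / (1 + 436.52 + 16.982) = 1/454.50 = 0.002200
[CO3²⁻] = α₂ × DIC = 0.002200 × 2.38 = 0.00524 mmol/L = 5.24 μmol/L

[CO3²⁻] = 5.24 μmol/L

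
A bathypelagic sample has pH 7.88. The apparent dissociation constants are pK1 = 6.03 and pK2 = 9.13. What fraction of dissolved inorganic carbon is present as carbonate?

α₂ = 0.0525

α₂ = 1 / (1 + [H⁺]/K2 + [H⁺]²/(K1K2)) = 1 / (1 + 10^+1.25 + 10^-0.60)
   = 1 / (1 + 17.783 + 0.25119) = 1/19.034 = 0.05254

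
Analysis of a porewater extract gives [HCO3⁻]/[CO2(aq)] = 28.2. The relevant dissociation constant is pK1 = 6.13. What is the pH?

pH = 7.58

From K1 = [H⁺][HCO3⁻]/[CO2(aq)]:  pH = pK1 + log₁₀([HCO3⁻]/[CO2(aq)])
log₁₀(28.2) = +1.450
pH = 6.13 + (+1.450) = 7.58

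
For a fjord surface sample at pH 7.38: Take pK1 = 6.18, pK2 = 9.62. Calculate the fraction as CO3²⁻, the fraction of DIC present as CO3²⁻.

α₂ = 1 / (1 + [H⁺]/K2 + [H⁺]²/(K1K2)) = 1 / (1 + 10^+2.24 + 10^+1.04)
   = 1 / (1 + 173.78 + 10.965) = 1/185.74 = 0.005384

α₂ = 0.00538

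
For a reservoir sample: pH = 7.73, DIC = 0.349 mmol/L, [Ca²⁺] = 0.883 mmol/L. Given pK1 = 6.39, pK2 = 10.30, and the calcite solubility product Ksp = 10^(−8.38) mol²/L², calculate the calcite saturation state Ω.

Ω = 0.190

α₂ = 1 / (1 + [H⁺]/K2 + [H⁺]²/(K1K2)) = 1 / (1 + 10^+2.57 + 10^+1.23)
   = 1 / (1 + 371.54 + 16.982) = 1/389.52 = 0.002567
[CO3²⁻] = α₂ × DIC = 0.002567 × 0.349 = 0.0008960 mmol/L = 0.8960 μmol/L
Ksp = 10^(−8.38) = 4.169×10^-9
Ω = [Ca²⁺][CO3²⁻]/Ksp = (0.883×10^-3)(8.960×10^-7) / 4.169×10^-9 = 0.190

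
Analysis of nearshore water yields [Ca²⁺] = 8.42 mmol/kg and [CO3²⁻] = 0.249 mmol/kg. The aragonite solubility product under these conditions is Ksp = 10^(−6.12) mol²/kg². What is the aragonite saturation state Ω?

Ksp = 10^(−6.12) = 7.586×10^-7
Ω = [Ca²⁺][CO3²⁻]/Ksp = (8.42×10^-3)(0.249×10^-3) / 7.586×10^-7 = 2.76

Ω = 2.76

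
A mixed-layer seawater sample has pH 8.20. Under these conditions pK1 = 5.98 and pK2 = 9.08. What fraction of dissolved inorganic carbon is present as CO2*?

α₀ = 0.00530

α₀ = 1 / (1 + K1/[H⁺] + K1K2/[H⁺]²) = 1 / (1 + 10^+2.22 + 10^+1.34)
   = 1 / (1 + 165.96 + 21.878) = 1/188.84 = 0.005296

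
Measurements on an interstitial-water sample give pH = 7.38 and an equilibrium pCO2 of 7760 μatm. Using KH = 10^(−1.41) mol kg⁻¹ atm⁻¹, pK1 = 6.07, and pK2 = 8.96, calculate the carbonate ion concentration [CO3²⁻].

[CO2*] = KH · pCO2 = 10^(−1.41) × 7760×10^-6 = 3.019×10^-4 mol/kg
α₀ = 1/(1 + K1/[H⁺] + K1K2/[H⁺]²) = 1/(1 + 10^+1.31 + 10^-0.27) = 0.04555
DIC = [CO2*]/α₀ = 3.019×10^-4 / 0.04555 = 6.628 mmol/kg
[CO3²⁻] = α₂·DIC; α₂ = 0.02446, so [CO3²⁻] = 0.02446 × 6.628 = 0.162 mmol/kg

[CO3²⁻] = 0.162 mmol/kg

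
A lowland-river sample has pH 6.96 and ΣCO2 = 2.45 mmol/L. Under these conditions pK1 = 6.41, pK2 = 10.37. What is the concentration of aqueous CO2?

α₀ = 1 / (1 + K1/[H⁺] + K1K2/[H⁺]²) = 1 / (1 + 10^+0.55 + 10^-2.86)
   = 1 / (1 + 3.5481 + 0.0013804) = 1/4.5495 = 0.2198
[CO2*] = α₀ × DIC = 0.2198 × 2.45 = 0.539 mmol/L

[CO2*] = 0.539 mmol/L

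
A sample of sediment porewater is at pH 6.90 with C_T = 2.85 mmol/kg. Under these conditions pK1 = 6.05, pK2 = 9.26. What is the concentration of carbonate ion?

[CO3²⁻] = 10.9 μmol/kg

α₂ = 1 / (1 + [H⁺]/K2 + [H⁺]²/(K1K2)) = 1 / (1 + 10^+2.36 + 10^+1.51)
   = 1 / (1 + 229.09 + 32.359) = 1/262.45 = 0.003810
[CO3²⁻] = α₂ × DIC = 0.003810 × 2.85 = 0.0109 mmol/kg = 10.9 μmol/kg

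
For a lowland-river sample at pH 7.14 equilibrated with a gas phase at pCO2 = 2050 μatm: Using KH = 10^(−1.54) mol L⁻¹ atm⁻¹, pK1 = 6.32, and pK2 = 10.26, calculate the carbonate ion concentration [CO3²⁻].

[CO3²⁻] = 0.296 μmol/L

[CO2*] = KH · pCO2 = 10^(−1.54) × 2050×10^-6 = 5.912×10^-5 mol/L
α₀ = 1/(1 + K1/[H⁺] + K1K2/[H⁺]²) = 1/(1 + 10^+0.82 + 10^-2.30) = 0.1314
DIC = [CO2*]/α₀ = 5.912×10^-5 / 0.1314 = 0.4500 mmol/L
[CO3²⁻] = α₂·DIC; α₂ = 0.0006584, so [CO3²⁻] = 0.0006584 × 0.4500 = 0.000296 mmol/L = 0.296 μmol/L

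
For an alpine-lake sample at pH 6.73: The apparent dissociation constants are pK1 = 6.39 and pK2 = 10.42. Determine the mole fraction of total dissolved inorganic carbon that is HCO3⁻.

α₁ = 0.686

α₁ = 1 / (1 + [H⁺]/K1 + K2/[H⁺]) = 1 / (1 + 10^-0.34 + 10^-3.69)
   = 1 / (1 + 0.45709 + 0.00020417) = 1/1.4573 = 0.6862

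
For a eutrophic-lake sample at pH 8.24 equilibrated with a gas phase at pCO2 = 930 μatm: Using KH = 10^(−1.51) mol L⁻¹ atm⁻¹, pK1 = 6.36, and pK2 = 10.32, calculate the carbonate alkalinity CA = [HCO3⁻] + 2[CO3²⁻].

[CO2*] = KH · pCO2 = 10^(−1.51) × 930×10^-6 = 2.874×10^-5 mol/L
α₀ = 1/(1 + K1/[H⁺] + K1K2/[H⁺]²) = 1/(1 + 10^+1.88 + 10^-0.20) = 0.01291
DIC = [CO2*]/α₀ = 2.874×10^-5 / 0.01291 = 2.227 mmol/L
CA = (α₁ + 2α₂)·DIC = (0.9790 + 2×0.008143) × 2.227 = 2.22 mmol/L

CA = 2.22 mmol/L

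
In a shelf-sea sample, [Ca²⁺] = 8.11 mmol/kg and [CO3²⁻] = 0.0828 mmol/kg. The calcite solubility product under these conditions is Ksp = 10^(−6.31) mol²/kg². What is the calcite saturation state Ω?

Ω = 1.37

Ksp = 10^(−6.31) = 4.898×10^-7
Ω = [Ca²⁺][CO3²⁻]/Ksp = (8.11×10^-3)(0.0828×10^-3) / 4.898×10^-7 = 1.37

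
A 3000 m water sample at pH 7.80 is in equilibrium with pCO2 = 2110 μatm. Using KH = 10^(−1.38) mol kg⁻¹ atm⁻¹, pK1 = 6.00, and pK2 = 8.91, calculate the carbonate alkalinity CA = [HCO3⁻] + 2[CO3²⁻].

CA = 6.41 mmol/kg

[CO2*] = KH · pCO2 = 10^(−1.38) × 2110×10^-6 = 8.796×10^-5 mol/kg
α₀ = 1/(1 + K1/[H⁺] + K1K2/[H⁺]²) = 1/(1 + 10^+1.80 + 10^+0.69) = 0.01449
DIC = [CO2*]/α₀ = 8.796×10^-5 / 0.01449 = 6.069 mmol/kg
CA = (α₁ + 2α₂)·DIC = (0.9145 + 2×0.07099) × 6.069 = 6.41 mmol/kg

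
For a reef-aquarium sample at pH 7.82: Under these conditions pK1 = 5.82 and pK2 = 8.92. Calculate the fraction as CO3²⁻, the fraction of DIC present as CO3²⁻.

α₂ = 1 / (1 + [H⁺]/K2 + [H⁺]²/(K1K2)) = 1 / (1 + 10^+1.10 + 10^-0.90)
   = 1 / (1 + 12.589 + 0.12589) = 1/13.715 = 0.07291

α₂ = 0.0729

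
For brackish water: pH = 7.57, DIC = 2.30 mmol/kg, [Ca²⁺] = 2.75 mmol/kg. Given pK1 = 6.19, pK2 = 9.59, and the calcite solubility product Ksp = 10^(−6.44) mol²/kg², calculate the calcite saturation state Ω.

Ω = 0.158

α₂ = 1 / (1 + [H⁺]/K2 + [H⁺]²/(K1K2)) = 1 / (1 + 10^+2.02 + 10^+0.64)
   = 1 / (1 + 104.71 + 4.3652) = 1/110.08 = 0.009084
[CO3²⁻] = α₂ × DIC = 0.009084 × 2.30 = 0.02089 mmol/kg
Ksp = 10^(−6.44) = 3.631×10^-7
Ω = [Ca²⁺][CO3²⁻]/Ksp = (2.75×10^-3)(2.089×10^-5) / 3.631×10^-7 = 0.158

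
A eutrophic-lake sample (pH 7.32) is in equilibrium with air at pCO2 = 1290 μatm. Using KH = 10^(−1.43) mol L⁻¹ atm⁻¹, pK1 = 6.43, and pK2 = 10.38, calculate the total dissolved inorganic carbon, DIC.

[CO2*] = KH · pCO2 = 10^(−1.43) × 1290×10^-6 = 4.793×10^-5 mol/L
α₀ = 1/(1 + K1/[H⁺] + K1K2/[H⁺]²) = 1/(1 + 10^+0.89 + 10^-2.17) = 0.1140
DIC = [CO2*]/α₀ = 4.793×10^-5 / 0.1140 = 0.420 mmol/L

DIC = 0.420 mmol/L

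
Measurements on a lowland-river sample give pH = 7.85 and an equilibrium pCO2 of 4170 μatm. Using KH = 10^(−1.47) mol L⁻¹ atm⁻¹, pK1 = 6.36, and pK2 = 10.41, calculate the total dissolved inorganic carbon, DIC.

[CO2*] = KH · pCO2 = 10^(−1.47) × 4170×10^-6 = 1.413×10^-4 mol/L
α₀ = 1/(1 + K1/[H⁺] + K1K2/[H⁺]²) = 1/(1 + 10^+1.49 + 10^-1.07) = 0.03126
DIC = [CO2*]/α₀ = 1.413×10^-4 / 0.03126 = 4.52 mmol/L

DIC = 4.52 mmol/L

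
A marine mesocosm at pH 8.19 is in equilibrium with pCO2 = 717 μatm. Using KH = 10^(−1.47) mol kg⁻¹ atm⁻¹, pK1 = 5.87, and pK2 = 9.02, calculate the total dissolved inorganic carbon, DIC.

DIC = 5.85 mmol/kg

[CO2*] = KH · pCO2 = 10^(−1.47) × 717×10^-6 = 2.430×10^-5 mol/kg
α₀ = 1/(1 + K1/[H⁺] + K1K2/[H⁺]²) = 1/(1 + 10^+2.32 + 10^+1.49) = 0.004152
DIC = [CO2*]/α₀ = 2.430×10^-5 / 0.004152 = 5.85 mmol/kg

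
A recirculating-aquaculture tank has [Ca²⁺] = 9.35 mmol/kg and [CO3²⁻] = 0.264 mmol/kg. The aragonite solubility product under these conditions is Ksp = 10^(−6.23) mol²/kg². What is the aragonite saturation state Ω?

Ksp = 10^(−6.23) = 5.888×10^-7
Ω = [Ca²⁺][CO3²⁻]/Ksp = (9.35×10^-3)(0.264×10^-3) / 5.888×10^-7 = 4.19

Ω = 4.19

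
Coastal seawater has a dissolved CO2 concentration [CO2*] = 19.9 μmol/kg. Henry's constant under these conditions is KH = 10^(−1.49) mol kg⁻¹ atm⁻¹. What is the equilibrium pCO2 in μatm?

pCO2 = 615 μatm

KH = 10^(−1.49) = 3.236×10^-2 mol kg⁻¹ atm⁻¹
pCO2 = [CO2*]/KH = 19.9×10^-6 / 3.236×10^-2 = 6.15×10^-4 atm = 615 μatm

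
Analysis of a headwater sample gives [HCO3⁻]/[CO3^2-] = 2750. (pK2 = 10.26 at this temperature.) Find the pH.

pH = 6.82

From K2 = [H⁺][CO3^2-]/[HCO3⁻]:  pH = pK2 − log₁₀([HCO3⁻]/[CO3^2-])
log₁₀(2750) = +3.439
pH = 10.26 − (+3.439) = 6.82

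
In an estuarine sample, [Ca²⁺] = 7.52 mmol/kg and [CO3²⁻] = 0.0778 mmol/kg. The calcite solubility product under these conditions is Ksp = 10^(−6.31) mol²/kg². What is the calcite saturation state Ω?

Ω = 1.19

Ksp = 10^(−6.31) = 4.898×10^-7
Ω = [Ca²⁺][CO3²⁻]/Ksp = (7.52×10^-3)(0.0778×10^-3) / 4.898×10^-7 = 1.19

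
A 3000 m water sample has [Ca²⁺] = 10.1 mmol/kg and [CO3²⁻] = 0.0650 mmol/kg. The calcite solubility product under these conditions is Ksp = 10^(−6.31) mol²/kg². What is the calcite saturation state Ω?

Ω = 1.34

Ksp = 10^(−6.31) = 4.898×10^-7
Ω = [Ca²⁺][CO3²⁻]/Ksp = (10.1×10^-3)(0.0650×10^-3) / 4.898×10^-7 = 1.34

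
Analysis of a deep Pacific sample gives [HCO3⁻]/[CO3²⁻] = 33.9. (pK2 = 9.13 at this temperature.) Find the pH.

pH = 7.60

From K2 = [H⁺][CO3²⁻]/[HCO3⁻]:  pH = pK2 − log₁₀([HCO3⁻]/[CO3²⁻])
log₁₀(33.9) = +1.530
pH = 9.13 − (+1.530) = 7.60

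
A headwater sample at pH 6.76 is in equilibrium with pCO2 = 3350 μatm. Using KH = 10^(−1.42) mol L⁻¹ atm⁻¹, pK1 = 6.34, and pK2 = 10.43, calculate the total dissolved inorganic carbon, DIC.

DIC = 0.462 mmol/L

[CO2*] = KH · pCO2 = 10^(−1.42) × 3350×10^-6 = 1.274×10^-4 mol/L
α₀ = 1/(1 + K1/[H⁺] + K1K2/[H⁺]²) = 1/(1 + 10^+0.42 + 10^-3.25) = 0.2754
DIC = [CO2*]/α₀ = 1.274×10^-4 / 0.2754 = 0.462 mmol/L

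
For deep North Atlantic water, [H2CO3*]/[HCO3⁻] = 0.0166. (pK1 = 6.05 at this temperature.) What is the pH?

From K1 = [H⁺][HCO3⁻]/[H2CO3*]:  pH = pK1 − log₁₀([H2CO3*]/[HCO3⁻])
log₁₀(0.0166) = -1.780
pH = 6.05 − (-1.780) = 7.83

pH = 7.83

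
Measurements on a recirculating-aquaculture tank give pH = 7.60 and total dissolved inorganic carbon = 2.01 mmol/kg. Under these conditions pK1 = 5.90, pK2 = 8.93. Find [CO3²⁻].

α₂ = 1 / (1 + [H⁺]/K2 + [H⁺]²/(K1K2)) = 1 / (1 + 10^+1.33 + 10^-0.37)
   = 1 / (1 + 21.380 + 0.42658) = 1/22.806 = 0.04385
[CO3²⁻] = α₂ × DIC = 0.04385 × 2.01 = 0.0881 mmol/kg

[CO3²⁻] = 0.0881 mmol/kg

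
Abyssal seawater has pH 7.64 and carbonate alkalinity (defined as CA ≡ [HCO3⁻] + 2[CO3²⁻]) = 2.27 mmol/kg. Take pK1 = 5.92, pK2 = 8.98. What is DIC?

CA = [HCO3⁻] + 2[CO3²⁻] = (α₁ + 2α₂)·DIC
At pH 7.64: [H⁺]/K1 = 10^-1.72 = 0.019055, K2/[H⁺] = 10^-1.34 = 0.045709
α₁ = 1/(1 + 0.019055 + 0.045709) = 1/1.0648 = 0.9392; α₂ = α₁·K2/[H⁺] = 0.04293
α₁ + 2α₂ = 1.0250
DIC = CA / (α₁ + 2α₂) = 2.27 / 1.0250 = 2.21 mmol/kg

DIC = 2.21 mmol/kg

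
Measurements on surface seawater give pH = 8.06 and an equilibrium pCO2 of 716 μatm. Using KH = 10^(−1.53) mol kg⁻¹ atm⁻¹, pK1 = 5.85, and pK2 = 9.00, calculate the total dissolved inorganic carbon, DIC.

DIC = 3.84 mmol/kg

[CO2*] = KH · pCO2 = 10^(−1.53) × 716×10^-6 = 2.113×10^-5 mol/kg
α₀ = 1/(1 + K1/[H⁺] + K1K2/[H⁺]²) = 1/(1 + 10^+2.21 + 10^+1.27) = 0.005500
DIC = [CO2*]/α₀ = 2.113×10^-5 / 0.005500 = 3.84 mmol/kg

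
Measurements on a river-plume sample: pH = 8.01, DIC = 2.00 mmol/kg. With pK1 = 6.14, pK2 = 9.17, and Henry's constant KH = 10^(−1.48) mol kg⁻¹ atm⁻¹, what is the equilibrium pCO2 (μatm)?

pCO2 = 753 μatm

α₀ = 1 / (1 + K1/[H⁺] + K1K2/[H⁺]²) = 1 / (1 + 10^+1.87 + 10^+0.71)
   = 1 / (1 + 74.131 + 5.1286) = 1/80.260 = 0.01246
[CO2*] = α₀ × DIC = 0.01246 × 2.00 = 0.02492 mmol/kg
pCO2 = [CO2*]/KH = 2.492×10^-5 / 3.311×10^-2 = 753 μatm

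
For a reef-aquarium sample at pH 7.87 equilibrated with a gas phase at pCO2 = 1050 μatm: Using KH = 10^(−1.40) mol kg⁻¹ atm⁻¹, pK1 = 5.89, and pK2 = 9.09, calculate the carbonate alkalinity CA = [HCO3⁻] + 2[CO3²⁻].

[CO2*] = KH · pCO2 = 10^(−1.40) × 1050×10^-6 = 4.180×10^-5 mol/kg
α₀ = 1/(1 + K1/[H⁺] + K1K2/[H⁺]²) = 1/(1 + 10^+1.98 + 10^+0.76) = 0.009780
DIC = [CO2*]/α₀ = 4.180×10^-5 / 0.009780 = 4.274 mmol/kg
CA = (α₁ + 2α₂)·DIC = (0.9339 + 2×0.05628) × 4.274 = 4.47 mmol/kg

CA = 4.47 mmol/kg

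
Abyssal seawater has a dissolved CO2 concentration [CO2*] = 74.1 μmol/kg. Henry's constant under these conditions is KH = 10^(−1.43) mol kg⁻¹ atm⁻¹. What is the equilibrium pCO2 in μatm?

KH = 10^(−1.43) = 3.715×10^-2 mol kg⁻¹ atm⁻¹
pCO2 = [CO2*]/KH = 74.1×10^-6 / 3.715×10^-2 = 1.99×10^-3 atm = 1990 μatm

pCO2 = 1990 μatm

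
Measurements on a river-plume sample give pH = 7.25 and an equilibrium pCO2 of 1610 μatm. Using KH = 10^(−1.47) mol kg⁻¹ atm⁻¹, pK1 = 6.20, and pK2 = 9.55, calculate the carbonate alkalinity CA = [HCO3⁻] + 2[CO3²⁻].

[CO2*] = KH · pCO2 = 10^(−1.47) × 1610×10^-6 = 5.455×10^-5 mol/kg
α₀ = 1/(1 + K1/[H⁺] + K1K2/[H⁺]²) = 1/(1 + 10^+1.05 + 10^-1.25) = 0.08146
DIC = [CO2*]/α₀ = 5.455×10^-5 / 0.08146 = 0.6697 mmol/kg
CA = (α₁ + 2α₂)·DIC = (0.9140 + 2×0.004581) × 0.6697 = 0.618 mmol/kg

CA = 0.618 mmol/kg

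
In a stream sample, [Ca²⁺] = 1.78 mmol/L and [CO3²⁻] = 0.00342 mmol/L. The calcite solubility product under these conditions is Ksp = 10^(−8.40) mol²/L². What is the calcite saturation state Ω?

Ω = 1.53

Ksp = 10^(−8.40) = 3.981×10^-9
Ω = [Ca²⁺][CO3²⁻]/Ksp = (1.78×10^-3)(0.00342×10^-3) / 3.981×10^-9 = 1.53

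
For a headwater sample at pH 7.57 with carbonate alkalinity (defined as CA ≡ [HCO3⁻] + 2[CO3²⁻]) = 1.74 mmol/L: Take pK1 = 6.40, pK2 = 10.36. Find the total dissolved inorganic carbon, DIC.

DIC = 1.85 mmol/L

CA = [HCO3⁻] + 2[CO3²⁻] = (α₁ + 2α₂)·DIC
At pH 7.57: [H⁺]/K1 = 10^-1.17 = 0.067608, K2/[H⁺] = 10^-2.79 = 0.0016218
α₁ = 1/(1 + 0.067608 + 0.0016218) = 1/1.0692 = 0.9353; α₂ = α₁·K2/[H⁺] = 0.001517
α₁ + 2α₂ = 0.9383
DIC = CA / (α₁ + 2α₂) = 1.74 / 0.9383 = 1.85 mmol/L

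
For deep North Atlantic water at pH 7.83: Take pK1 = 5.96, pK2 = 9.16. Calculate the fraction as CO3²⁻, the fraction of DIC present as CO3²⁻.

α₂ = 0.0441

α₂ = 1 / (1 + [H⁺]/K2 + [H⁺]²/(K1K2)) = 1 / (1 + 10^+1.33 + 10^-0.54)
   = 1 / (1 + 21.380 + 0.28840) = 1/22.668 = 0.04412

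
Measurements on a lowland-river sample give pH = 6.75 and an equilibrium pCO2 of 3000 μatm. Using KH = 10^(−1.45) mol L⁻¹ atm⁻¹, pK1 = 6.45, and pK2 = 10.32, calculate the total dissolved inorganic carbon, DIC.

DIC = 0.319 mmol/L

[CO2*] = KH · pCO2 = 10^(−1.45) × 3000×10^-6 = 1.064×10^-4 mol/L
α₀ = 1/(1 + K1/[H⁺] + K1K2/[H⁺]²) = 1/(1 + 10^+0.30 + 10^-3.27) = 0.3338
DIC = [CO2*]/α₀ = 1.064×10^-4 / 0.3338 = 0.319 mmol/L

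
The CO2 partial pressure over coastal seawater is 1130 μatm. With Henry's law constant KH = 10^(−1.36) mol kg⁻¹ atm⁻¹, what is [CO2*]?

KH = 10^(−1.36) = 4.365×10^-2 mol kg⁻¹ atm⁻¹
[CO2*] = KH · pCO2 = 4.365×10^-2 × 1130×10^-6 atm = 4.93×10^-5 mol/kg

[CO2*] = 49.3 μmol/kg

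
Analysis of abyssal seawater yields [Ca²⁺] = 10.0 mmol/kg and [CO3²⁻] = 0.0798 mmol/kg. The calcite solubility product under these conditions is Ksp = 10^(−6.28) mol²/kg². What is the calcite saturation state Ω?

Ω = 1.52

Ksp = 10^(−6.28) = 5.248×10^-7
Ω = [Ca²⁺][CO3²⁻]/Ksp = (10.0×10^-3)(0.0798×10^-3) / 5.248×10^-7 = 1.52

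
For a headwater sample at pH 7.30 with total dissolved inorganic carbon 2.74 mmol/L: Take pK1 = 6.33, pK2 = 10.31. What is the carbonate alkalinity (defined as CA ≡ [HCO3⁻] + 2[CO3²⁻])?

CA = 2.48 mmol/L

CA = [HCO3⁻] + 2[CO3²⁻] = (α₁ + 2α₂)·DIC
At pH 7.30: [H⁺]/K1 = 10^-0.97 = 0.10715, K2/[H⁺] = 10^-3.01 = 0.00097724
α₁ = 1/(1 + 0.10715 + 0.00097724) = 1/1.1081 = 0.9024; α₂ = α₁·K2/[H⁺] = 0.0008819
α₁ + 2α₂ = 0.9042
CA = 0.9042 × 2.74 = 2.48 mmol/L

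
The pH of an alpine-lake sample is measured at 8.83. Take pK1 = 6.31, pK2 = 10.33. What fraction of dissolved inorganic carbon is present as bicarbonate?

α₁ = 1 / (1 + [H⁺]/K1 + K2/[H⁺]) = 1 / (1 + 10^-2.52 + 10^-1.50)
   = 1 / (1 + 0.0030200 + 0.031623) = 1/1.0346 = 0.9665

α₁ = 0.967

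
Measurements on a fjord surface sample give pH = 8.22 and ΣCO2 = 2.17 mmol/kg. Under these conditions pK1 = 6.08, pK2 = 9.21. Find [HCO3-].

[HCO3⁻] = 1.96 mmol/kg

α₁ = 1 / (1 + [H⁺]/K1 + K2/[H⁺]) = 1 / (1 + 10^-2.14 + 10^-0.99)
   = 1 / (1 + 0.0072444 + 0.10233) = 1/1.1096 = 0.9012
[HCO3⁻] = α₁ × DIC = 0.9012 × 2.17 = 1.96 mmol/kg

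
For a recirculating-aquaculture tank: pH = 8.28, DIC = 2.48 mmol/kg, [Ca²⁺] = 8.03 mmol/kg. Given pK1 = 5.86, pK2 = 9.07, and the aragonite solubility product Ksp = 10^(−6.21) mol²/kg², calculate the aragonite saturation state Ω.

α₂ = 1 / (1 + [H⁺]/K2 + [H⁺]²/(K1K2)) = 1 / (1 + 10^+0.79 + 10^-1.63)
   = 1 / (1 + 6.1660 + 0.023442) = 1/7.1894 = 0.1391
[CO3²⁻] = α₂ × DIC = 0.1391 × 2.48 = 0.3450 mmol/kg
Ksp = 10^(−6.21) = 6.166×10^-7
Ω = [Ca²⁺][CO3²⁻]/Ksp = (8.03×10^-3)(3.450×10^-4) / 6.166×10^-7 = 4.49

Ω = 4.49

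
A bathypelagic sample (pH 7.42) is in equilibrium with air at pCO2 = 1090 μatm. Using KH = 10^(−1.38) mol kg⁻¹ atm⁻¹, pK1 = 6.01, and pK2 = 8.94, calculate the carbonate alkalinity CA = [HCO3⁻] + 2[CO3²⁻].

CA = 1.24 mmol/kg

[CO2*] = KH · pCO2 = 10^(−1.38) × 1090×10^-6 = 4.544×10^-5 mol/kg
α₀ = 1/(1 + K1/[H⁺] + K1K2/[H⁺]²) = 1/(1 + 10^+1.41 + 10^-0.11) = 0.03639
DIC = [CO2*]/α₀ = 4.544×10^-5 / 0.03639 = 1.249 mmol/kg
CA = (α₁ + 2α₂)·DIC = (0.9354 + 2×0.02825) × 1.249 = 1.24 mmol/kg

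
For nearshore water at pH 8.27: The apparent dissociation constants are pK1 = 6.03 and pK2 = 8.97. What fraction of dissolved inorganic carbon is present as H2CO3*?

α₀ = 1 / (1 + K1/[H⁺] + K1K2/[H⁺]²) = 1 / (1 + 10^+2.24 + 10^+1.54)
   = 1 / (1 + 173.78 + 34.674) = 1/209.45 = 0.004774

α₀ = 0.00477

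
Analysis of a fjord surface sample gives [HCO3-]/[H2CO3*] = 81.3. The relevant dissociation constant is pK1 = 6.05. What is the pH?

From K1 = [H⁺][HCO3-]/[H2CO3*]:  pH = pK1 + log₁₀([HCO3-]/[H2CO3*])
log₁₀(81.3) = +1.910
pH = 6.05 + (+1.910) = 7.96

pH = 7.96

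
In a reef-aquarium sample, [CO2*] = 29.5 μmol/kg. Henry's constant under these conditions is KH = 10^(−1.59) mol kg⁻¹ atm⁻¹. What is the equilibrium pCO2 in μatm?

KH = 10^(−1.59) = 2.570×10^-2 mol kg⁻¹ atm⁻¹
pCO2 = [CO2*]/KH = 29.5×10^-6 / 2.570×10^-2 = 1.15×10^-3 atm = 1150 μatm

pCO2 = 1150 μatm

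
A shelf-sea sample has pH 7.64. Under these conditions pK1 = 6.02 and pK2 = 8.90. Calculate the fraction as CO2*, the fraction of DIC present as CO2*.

α₀ = 1 / (1 + K1/[H⁺] + K1K2/[H⁺]²) = 1 / (1 + 10^+1.62 + 10^+0.36)
   = 1 / (1 + 41.687 + 2.2909) = 1/44.978 = 0.02223

α₀ = 0.0222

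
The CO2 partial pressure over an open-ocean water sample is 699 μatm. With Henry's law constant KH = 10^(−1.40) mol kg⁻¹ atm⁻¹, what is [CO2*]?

KH = 10^(−1.40) = 3.981×10^-2 mol kg⁻¹ atm⁻¹
[CO2*] = KH · pCO2 = 3.981×10^-2 × 699×10^-6 atm = 2.78×10^-5 mol/kg

[CO2*] = 27.8 μmol/kg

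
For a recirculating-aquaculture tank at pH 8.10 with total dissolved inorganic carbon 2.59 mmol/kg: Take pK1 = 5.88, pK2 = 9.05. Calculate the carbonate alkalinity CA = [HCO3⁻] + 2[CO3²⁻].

CA = [HCO3⁻] + 2[CO3²⁻] = (α₁ + 2α₂)·DIC
At pH 8.10: [H⁺]/K1 = 10^-2.22 = 0.0060256, K2/[H⁺] = 10^-0.95 = 0.11220
α₁ = 1/(1 + 0.0060256 + 0.11220) = 1/1.1182 = 0.8943; α₂ = α₁·K2/[H⁺] = 0.1003
α₁ + 2α₂ = 1.0950
CA = 1.0950 × 2.59 = 2.84 mmol/kg

CA = 2.84 mmol/kg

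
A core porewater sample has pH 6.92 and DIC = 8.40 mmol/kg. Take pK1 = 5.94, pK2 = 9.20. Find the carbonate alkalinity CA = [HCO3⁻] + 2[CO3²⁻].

CA = [HCO3⁻] + 2[CO3²⁻] = (α₁ + 2α₂)·DIC
At pH 6.92: [H⁺]/K1 = 10^-0.98 = 0.10471, K2/[H⁺] = 10^-2.28 = 0.0052481
α₁ = 1/(1 + 0.10471 + 0.0052481) = 1/1.1100 = 0.9009; α₂ = α₁·K2/[H⁺] = 0.004728
α₁ + 2α₂ = 0.9104
CA = 0.9104 × 8.40 = 7.65 mmol/kg

CA = 7.65 mmol/kg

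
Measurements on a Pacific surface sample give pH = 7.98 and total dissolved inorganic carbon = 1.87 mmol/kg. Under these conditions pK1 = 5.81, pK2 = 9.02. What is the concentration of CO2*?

[CO2*] = 11.5 μmol/kg

α₀ = 1 / (1 + K1/[H⁺] + K1K2/[H⁺]²) = 1 / (1 + 10^+2.17 + 10^+1.13)
   = 1 / (1 + 147.91 + 13.490) = 1/162.40 = 0.006158
[CO2*] = α₀ × DIC = 0.006158 × 1.87 = 0.0115 mmol/kg = 11.5 μmol/kg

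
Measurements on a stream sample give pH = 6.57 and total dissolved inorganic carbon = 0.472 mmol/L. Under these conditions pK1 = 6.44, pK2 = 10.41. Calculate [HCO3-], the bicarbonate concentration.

α₁ = 1 / (1 + [H⁺]/K1 + K2/[H⁺]) = 1 / (1 + 10^-0.13 + 10^-3.84)
   = 1 / (1 + 0.74131 + 0.00014454) = 1/1.7415 = 0.5742
[HCO3⁻] = α₁ × DIC = 0.5742 × 0.472 = 0.271 mmol/L

[HCO3⁻] = 0.271 mmol/L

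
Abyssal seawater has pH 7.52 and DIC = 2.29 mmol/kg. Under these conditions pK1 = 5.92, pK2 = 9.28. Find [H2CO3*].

α₀ = 1 / (1 + K1/[H⁺] + K1K2/[H⁺]²) = 1 / (1 + 10^+1.60 + 10^-0.16)
   = 1 / (1 + 39.811 + 0.69183) = 1/41.503 = 0.02409
[CO2*] = α₀ × DIC = 0.02409 × 2.29 = 0.0552 mmol/kg

[CO2*] = 0.0552 mmol/kg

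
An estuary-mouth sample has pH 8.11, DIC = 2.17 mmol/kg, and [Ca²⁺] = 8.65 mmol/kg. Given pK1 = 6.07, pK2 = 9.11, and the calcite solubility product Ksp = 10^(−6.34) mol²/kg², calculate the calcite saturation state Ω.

Ω = 3.70

α₂ = 1 / (1 + [H⁺]/K2 + [H⁺]²/(K1K2)) = 1 / (1 + 10^+1.00 + 10^-1.04)
   = 1 / (1 + 10.000 + 0.091201) = 1/11.091 = 0.09016
[CO3²⁻] = α₂ × DIC = 0.09016 × 2.17 = 0.1957 mmol/kg
Ksp = 10^(−6.34) = 4.571×10^-7
Ω = [Ca²⁺][CO3²⁻]/Ksp = (8.65×10^-3)(1.957×10^-4) / 4.571×10^-7 = 3.70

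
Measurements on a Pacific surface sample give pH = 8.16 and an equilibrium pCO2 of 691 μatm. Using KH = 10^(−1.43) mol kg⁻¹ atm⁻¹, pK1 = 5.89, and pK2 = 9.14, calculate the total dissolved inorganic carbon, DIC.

[CO2*] = KH · pCO2 = 10^(−1.43) × 691×10^-6 = 2.567×10^-5 mol/kg
α₀ = 1/(1 + K1/[H⁺] + K1K2/[H⁺]²) = 1/(1 + 10^+2.27 + 10^+1.29) = 0.004838
DIC = [CO2*]/α₀ = 2.567×10^-5 / 0.004838 = 5.31 mmol/kg

DIC = 5.31 mmol/kg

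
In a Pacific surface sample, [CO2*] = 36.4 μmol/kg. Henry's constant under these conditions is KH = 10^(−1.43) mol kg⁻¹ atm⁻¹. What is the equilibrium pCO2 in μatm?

KH = 10^(−1.43) = 3.715×10^-2 mol kg⁻¹ atm⁻¹
pCO2 = [CO2*]/KH = 36.4×10^-6 / 3.715×10^-2 = 9.80×10^-4 atm = 980 μatm

pCO2 = 980 μatm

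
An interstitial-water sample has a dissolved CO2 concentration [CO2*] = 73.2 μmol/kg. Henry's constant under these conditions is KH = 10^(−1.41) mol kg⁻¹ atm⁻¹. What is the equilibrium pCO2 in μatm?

KH = 10^(−1.41) = 3.890×10^-2 mol kg⁻¹ atm⁻¹
pCO2 = [CO2*]/KH = 73.2×10^-6 / 3.890×10^-2 = 1.88×10^-3 atm = 1880 μatm

pCO2 = 1880 μatm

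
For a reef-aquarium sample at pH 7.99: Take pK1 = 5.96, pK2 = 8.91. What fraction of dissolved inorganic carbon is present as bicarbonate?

α₁ = 1 / (1 + [H⁺]/K1 + K2/[H⁺]) = 1 / (1 + 10^-2.03 + 10^-0.92)
   = 1 / (1 + 0.0093325 + 0.12023) = 1/1.1296 = 0.8853

α₁ = 0.885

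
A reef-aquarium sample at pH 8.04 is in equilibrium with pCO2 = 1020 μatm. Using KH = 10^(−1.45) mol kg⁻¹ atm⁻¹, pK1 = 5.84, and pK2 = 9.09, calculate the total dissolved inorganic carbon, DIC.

[CO2*] = KH · pCO2 = 10^(−1.45) × 1020×10^-6 = 3.619×10^-5 mol/kg
α₀ = 1/(1 + K1/[H⁺] + K1K2/[H⁺]²) = 1/(1 + 10^+2.20 + 10^+1.15) = 0.005760
DIC = [CO2*]/α₀ = 3.619×10^-5 / 0.005760 = 6.28 mmol/kg

DIC = 6.28 mmol/kg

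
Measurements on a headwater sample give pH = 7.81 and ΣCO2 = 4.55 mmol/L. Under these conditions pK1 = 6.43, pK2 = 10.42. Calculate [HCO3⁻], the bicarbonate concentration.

α₁ = 1 / (1 + [H⁺]/K1 + K2/[H⁺]) = 1 / (1 + 10^-1.38 + 10^-2.61)
   = 1 / (1 + 0.041687 + 0.0024547) = 1/1.0441 = 0.9577
[HCO3⁻] = α₁ × DIC = 0.9577 × 4.55 = 4.36 mmol/L

[HCO3⁻] = 4.36 mmol/L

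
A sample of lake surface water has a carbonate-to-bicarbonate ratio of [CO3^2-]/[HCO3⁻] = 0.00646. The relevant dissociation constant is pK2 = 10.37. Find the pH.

pH = 8.18

From K2 = [H⁺][CO3^2-]/[HCO3⁻]:  pH = pK2 + log₁₀([CO3^2-]/[HCO3⁻])
log₁₀(0.00646) = -2.190
pH = 10.37 + (-2.190) = 8.18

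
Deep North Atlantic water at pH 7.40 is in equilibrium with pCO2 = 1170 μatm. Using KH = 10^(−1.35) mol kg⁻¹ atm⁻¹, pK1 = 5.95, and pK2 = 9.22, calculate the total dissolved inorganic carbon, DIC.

[CO2*] = KH · pCO2 = 10^(−1.35) × 1170×10^-6 = 5.226×10^-5 mol/kg
α₀ = 1/(1 + K1/[H⁺] + K1K2/[H⁺]²) = 1/(1 + 10^+1.45 + 10^-0.37) = 0.03377
DIC = [CO2*]/α₀ = 5.226×10^-5 / 0.03377 = 1.55 mmol/kg

DIC = 1.55 mmol/kg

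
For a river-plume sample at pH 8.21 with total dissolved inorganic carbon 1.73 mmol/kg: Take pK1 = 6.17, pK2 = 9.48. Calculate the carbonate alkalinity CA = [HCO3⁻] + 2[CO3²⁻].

CA = 1.80 mmol/kg

CA = [HCO3⁻] + 2[CO3²⁻] = (α₁ + 2α₂)·DIC
At pH 8.21: [H⁺]/K1 = 10^-2.04 = 0.0091201, K2/[H⁺] = 10^-1.27 = 0.053703
α₁ = 1/(1 + 0.0091201 + 0.053703) = 1/1.0628 = 0.9409; α₂ = α₁·K2/[H⁺] = 0.05053
α₁ + 2α₂ = 1.0419
CA = 1.0419 × 1.73 = 1.80 mmol/kg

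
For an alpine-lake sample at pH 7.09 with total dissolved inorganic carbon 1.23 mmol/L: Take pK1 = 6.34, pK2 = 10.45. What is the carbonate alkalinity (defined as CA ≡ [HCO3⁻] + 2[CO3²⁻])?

CA = 1.04 mmol/L

CA = [HCO3⁻] + 2[CO3²⁻] = (α₁ + 2α₂)·DIC
At pH 7.09: [H⁺]/K1 = 10^-0.75 = 0.17783, K2/[H⁺] = 10^-3.36 = 0.00043652
α₁ = 1/(1 + 0.17783 + 0.00043652) = 1/1.1783 = 0.8487; α₂ = α₁·K2/[H⁺] = 0.0003705
α₁ + 2α₂ = 0.8494
CA = 0.8494 × 1.23 = 1.04 mmol/L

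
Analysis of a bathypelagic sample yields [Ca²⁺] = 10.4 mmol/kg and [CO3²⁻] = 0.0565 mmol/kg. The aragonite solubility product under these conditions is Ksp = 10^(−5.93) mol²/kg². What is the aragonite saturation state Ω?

Ω = 0.500

Ksp = 10^(−5.93) = 1.175×10^-6
Ω = [Ca²⁺][CO3²⁻]/Ksp = (10.4×10^-3)(0.0565×10^-3) / 1.175×10^-6 = 0.500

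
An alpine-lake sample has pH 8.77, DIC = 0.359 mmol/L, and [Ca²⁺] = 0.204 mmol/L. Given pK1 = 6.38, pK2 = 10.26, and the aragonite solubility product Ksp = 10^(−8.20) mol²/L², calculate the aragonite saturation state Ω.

α₂ = 1 / (1 + [H⁺]/K2 + [H⁺]²/(K1K2)) = 1 / (1 + 10^+1.49 + 10^-0.90)
   = 1 / (1 + 30.903 + 0.12589) = 1/32.029 = 0.03122
[CO3²⁻] = α₂ × DIC = 0.03122 × 0.359 = 0.01121 mmol/L = 11.21 μmol/L
Ksp = 10^(−8.20) = 6.310×10^-9
Ω = [Ca²⁺][CO3²⁻]/Ksp = (0.204×10^-3)(1.121×10^-5) / 6.310×10^-9 = 0.362

Ω = 0.362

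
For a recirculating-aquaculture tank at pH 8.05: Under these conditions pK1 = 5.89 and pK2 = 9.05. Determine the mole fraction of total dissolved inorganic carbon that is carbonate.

α₂ = 0.0903

α₂ = 1 / (1 + [H⁺]/K2 + [H⁺]²/(K1K2)) = 1 / (1 + 10^+1.00 + 10^-1.16)
   = 1 / (1 + 10.000 + 0.069183) = 1/11.069 = 0.09034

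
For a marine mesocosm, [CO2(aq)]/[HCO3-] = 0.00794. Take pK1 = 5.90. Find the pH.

pH = 8.00

From K1 = [H⁺][HCO3-]/[CO2(aq)]:  pH = pK1 − log₁₀([CO2(aq)]/[HCO3-])
log₁₀(0.00794) = -2.100
pH = 5.90 − (-2.100) = 8.00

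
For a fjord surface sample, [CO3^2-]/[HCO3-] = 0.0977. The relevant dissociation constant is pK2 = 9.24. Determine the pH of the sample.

pH = 8.23

From K2 = [H⁺][CO3^2-]/[HCO3-]:  pH = pK2 + log₁₀([CO3^2-]/[HCO3-])
log₁₀(0.0977) = -1.010
pH = 9.24 + (-1.010) = 8.23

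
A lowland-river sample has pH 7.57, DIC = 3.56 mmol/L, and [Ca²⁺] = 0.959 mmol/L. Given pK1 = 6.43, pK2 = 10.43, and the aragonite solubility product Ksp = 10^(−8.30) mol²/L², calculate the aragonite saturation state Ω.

α₂ = 1 / (1 + [H⁺]/K2 + [H⁺]²/(K1K2)) = 1 / (1 + 10^+2.86 + 10^+1.72)
   = 1 / (1 + 724.44 + 52.481) = 1/777.92 = 0.001285
[CO3²⁻] = α₂ × DIC = 0.001285 × 3.56 = 0.004576 mmol/L = 4.576 μmol/L
Ksp = 10^(−8.30) = 5.012×10^-9
Ω = [Ca²⁺][CO3²⁻]/Ksp = (0.959×10^-3)(4.576×10^-6) / 5.012×10^-9 = 0.876

Ω = 0.876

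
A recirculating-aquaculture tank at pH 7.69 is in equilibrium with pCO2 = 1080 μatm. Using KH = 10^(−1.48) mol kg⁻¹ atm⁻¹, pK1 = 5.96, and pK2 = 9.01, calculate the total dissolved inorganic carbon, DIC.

DIC = 2.05 mmol/kg

[CO2*] = KH · pCO2 = 10^(−1.48) × 1080×10^-6 = 3.576×10^-5 mol/kg
α₀ = 1/(1 + K1/[H⁺] + K1K2/[H⁺]²) = 1/(1 + 10^+1.73 + 10^+0.41) = 0.01746
DIC = [CO2*]/α₀ = 3.576×10^-5 / 0.01746 = 2.05 mmol/kg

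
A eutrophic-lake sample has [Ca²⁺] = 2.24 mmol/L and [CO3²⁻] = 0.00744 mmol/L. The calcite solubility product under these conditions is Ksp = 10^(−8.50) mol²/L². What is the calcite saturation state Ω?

Ksp = 10^(−8.50) = 3.162×10^-9
Ω = [Ca²⁺][CO3²⁻]/Ksp = (2.24×10^-3)(0.00744×10^-3) / 3.162×10^-9 = 5.27

Ω = 5.27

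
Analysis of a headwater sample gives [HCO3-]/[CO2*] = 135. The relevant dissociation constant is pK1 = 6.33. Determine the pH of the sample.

From K1 = [H⁺][HCO3-]/[CO2*]:  pH = pK1 + log₁₀([HCO3-]/[CO2*])
log₁₀(135) = +2.130
pH = 6.33 + (+2.130) = 8.46

pH = 8.46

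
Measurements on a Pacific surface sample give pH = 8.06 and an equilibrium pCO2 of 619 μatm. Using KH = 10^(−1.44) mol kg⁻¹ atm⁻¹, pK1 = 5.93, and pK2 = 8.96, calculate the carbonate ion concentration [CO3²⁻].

[CO3²⁻] = 0.382 mmol/kg

[CO2*] = KH · pCO2 = 10^(−1.44) × 619×10^-6 = 2.247×10^-5 mol/kg
α₀ = 1/(1 + K1/[H⁺] + K1K2/[H⁺]²) = 1/(1 + 10^+2.13 + 10^+1.23) = 0.006541
DIC = [CO2*]/α₀ = 2.247×10^-5 / 0.006541 = 3.436 mmol/kg
[CO3²⁻] = α₂·DIC; α₂ = 0.1111, so [CO3²⁻] = 0.1111 × 3.436 = 0.382 mmol/kg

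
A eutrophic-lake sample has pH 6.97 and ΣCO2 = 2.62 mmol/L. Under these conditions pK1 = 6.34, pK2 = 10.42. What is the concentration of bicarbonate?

[HCO3⁻] = 2.12 mmol/L

α₁ = 1 / (1 + [H⁺]/K1 + K2/[H⁺]) = 1 / (1 + 10^-0.63 + 10^-3.45)
   = 1 / (1 + 0.23442 + 0.00035481) = 1/1.2348 = 0.8099
[HCO3⁻] = α₁ × DIC = 0.8099 × 2.62 = 2.12 mmol/L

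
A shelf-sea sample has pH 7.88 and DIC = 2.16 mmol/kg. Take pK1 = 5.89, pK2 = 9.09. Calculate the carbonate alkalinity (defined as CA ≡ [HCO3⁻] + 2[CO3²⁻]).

CA = [HCO3⁻] + 2[CO3²⁻] = (α₁ + 2α₂)·DIC
At pH 7.88: [H⁺]/K1 = 10^-1.99 = 0.010233, K2/[H⁺] = 10^-1.21 = 0.061660
α₁ = 1/(1 + 0.010233 + 0.061660) = 1/1.0719 = 0.9329; α₂ = α₁·K2/[H⁺] = 0.05752
α₁ + 2α₂ = 1.0480
CA = 1.0480 × 2.16 = 2.26 mmol/kg

CA = 2.26 mmol/kg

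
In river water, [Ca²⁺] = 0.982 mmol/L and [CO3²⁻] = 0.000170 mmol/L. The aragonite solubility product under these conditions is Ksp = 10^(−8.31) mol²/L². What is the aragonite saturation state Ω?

Ω = 0.0341

Ksp = 10^(−8.31) = 4.898×10^-9
Ω = [Ca²⁺][CO3²⁻]/Ksp = (0.982×10^-3)(0.000170×10^-3) / 4.898×10^-9 = 0.0341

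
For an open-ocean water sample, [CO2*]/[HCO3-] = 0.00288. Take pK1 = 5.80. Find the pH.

From K1 = [H⁺][HCO3-]/[CO2*]:  pH = pK1 − log₁₀([CO2*]/[HCO3-])
log₁₀(0.00288) = -2.541
pH = 5.80 − (-2.541) = 8.34

pH = 8.34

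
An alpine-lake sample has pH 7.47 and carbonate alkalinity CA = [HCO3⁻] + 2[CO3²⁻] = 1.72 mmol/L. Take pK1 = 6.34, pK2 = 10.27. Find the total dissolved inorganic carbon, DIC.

CA = [HCO3⁻] + 2[CO3²⁻] = (α₁ + 2α₂)·DIC
At pH 7.47: [H⁺]/K1 = 10^-1.13 = 0.074131, K2/[H⁺] = 10^-2.80 = 0.0015849
α₁ = 1/(1 + 0.074131 + 0.0015849) = 1/1.0757 = 0.9296; α₂ = α₁·K2/[H⁺] = 0.001473
α₁ + 2α₂ = 0.9326
DIC = CA / (α₁ + 2α₂) = 1.72 / 0.9326 = 1.84 mmol/L

DIC = 1.84 mmol/L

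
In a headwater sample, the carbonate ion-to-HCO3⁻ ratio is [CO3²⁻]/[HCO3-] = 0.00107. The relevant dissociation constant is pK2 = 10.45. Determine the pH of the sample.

pH = 7.48

From K2 = [H⁺][CO3²⁻]/[HCO3-]:  pH = pK2 + log₁₀([CO3²⁻]/[HCO3-])
log₁₀(0.00107) = -2.971
pH = 10.45 + (-2.971) = 7.48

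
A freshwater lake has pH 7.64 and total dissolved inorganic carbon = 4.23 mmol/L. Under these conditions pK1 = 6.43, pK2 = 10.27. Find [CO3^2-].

[CO3²⁻] = 9.32 μmol/L

α₂ = 1 / (1 + [H⁺]/K2 + [H⁺]²/(K1K2)) = 1 / (1 + 10^+2.63 + 10^+1.42)
   = 1 / (1 + 426.58 + 26.303) = 1/453.88 = 0.002203
[CO3²⁻] = α₂ × DIC = 0.002203 × 4.23 = 0.00932 mmol/L = 9.32 μmol/L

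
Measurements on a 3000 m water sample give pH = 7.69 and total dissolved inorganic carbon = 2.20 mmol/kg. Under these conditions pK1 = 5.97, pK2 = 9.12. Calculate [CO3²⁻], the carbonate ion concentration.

α₂ = 1 / (1 + [H⁺]/K2 + [H⁺]²/(K1K2)) = 1 / (1 + 10^+1.43 + 10^-0.29)
   = 1 / (1 + 26.915 + 0.51286) = 1/28.428 = 0.03518
[CO3²⁻] = α₂ × DIC = 0.03518 × 2.20 = 0.0774 mmol/kg

[CO3²⁻] = 0.0774 mmol/kg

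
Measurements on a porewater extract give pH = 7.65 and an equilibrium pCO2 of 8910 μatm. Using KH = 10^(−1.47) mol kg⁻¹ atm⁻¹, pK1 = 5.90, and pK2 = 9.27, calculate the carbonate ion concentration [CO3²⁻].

[CO3²⁻] = 0.407 mmol/kg

[CO2*] = KH · pCO2 = 10^(−1.47) × 8910×10^-6 = 3.019×10^-4 mol/kg
α₀ = 1/(1 + K1/[H⁺] + K1K2/[H⁺]²) = 1/(1 + 10^+1.75 + 10^+0.13) = 0.01707
DIC = [CO2*]/α₀ = 3.019×10^-4 / 0.01707 = 17.69 mmol/kg
[CO3²⁻] = α₂·DIC; α₂ = 0.02303, so [CO3²⁻] = 0.02303 × 17.69 = 0.407 mmol/kg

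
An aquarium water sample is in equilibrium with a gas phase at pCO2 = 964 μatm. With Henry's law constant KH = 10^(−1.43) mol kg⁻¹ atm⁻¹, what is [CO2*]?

[CO2*] = 35.8 μmol/kg

KH = 10^(−1.43) = 3.715×10^-2 mol kg⁻¹ atm⁻¹
[CO2*] = KH · pCO2 = 3.715×10^-2 × 964×10^-6 atm = 3.58×10^-5 mol/kg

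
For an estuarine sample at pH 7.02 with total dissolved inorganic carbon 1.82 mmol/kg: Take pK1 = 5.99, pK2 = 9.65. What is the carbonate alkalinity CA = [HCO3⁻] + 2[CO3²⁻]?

CA = [HCO3⁻] + 2[CO3²⁻] = (α₁ + 2α₂)·DIC
At pH 7.02: [H⁺]/K1 = 10^-1.03 = 0.093325, K2/[H⁺] = 10^-2.63 = 0.0023442
α₁ = 1/(1 + 0.093325 + 0.0023442) = 1/1.0957 = 0.9127; α₂ = α₁·K2/[H⁺] = 0.002140
α₁ + 2α₂ = 0.9170
CA = 0.9170 × 1.82 = 1.67 mmol/kg

CA = 1.67 mmol/kg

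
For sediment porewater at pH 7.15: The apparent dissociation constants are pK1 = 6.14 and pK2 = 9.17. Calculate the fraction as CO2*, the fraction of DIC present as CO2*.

α₀ = 0.0883

α₀ = 1 / (1 + K1/[H⁺] + K1K2/[H⁺]²) = 1 / (1 + 10^+1.01 + 10^-1.01)
   = 1 / (1 + 10.233 + 0.097724) = 1/11.331 = 0.08826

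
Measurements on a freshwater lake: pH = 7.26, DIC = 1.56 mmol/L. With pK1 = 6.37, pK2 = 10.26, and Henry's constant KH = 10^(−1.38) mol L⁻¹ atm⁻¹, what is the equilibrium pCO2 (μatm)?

pCO2 = 4270 μatm

α₀ = 1 / (1 + K1/[H⁺] + K1K2/[H⁺]²) = 1 / (1 + 10^+0.89 + 10^-2.11)
   = 1 / (1 + 7.7625 + 0.0077625) = 1/8.7702 = 0.1140
[CO2*] = α₀ × DIC = 0.1140 × 1.56 = 0.1779 mmol/L
pCO2 = [CO2*]/KH = 1.779×10^-4 / 4.169×10^-2 = 4270 μatm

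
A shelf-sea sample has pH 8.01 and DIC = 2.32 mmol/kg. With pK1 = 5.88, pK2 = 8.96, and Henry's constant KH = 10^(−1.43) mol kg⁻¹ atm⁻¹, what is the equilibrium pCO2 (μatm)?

pCO2 = 413 μatm

α₀ = 1 / (1 + K1/[H⁺] + K1K2/[H⁺]²) = 1 / (1 + 10^+2.13 + 10^+1.18)
   = 1 / (1 + 134.90 + 15.136) = 1/151.03 = 0.006621
[CO2*] = α₀ × DIC = 0.006621 × 2.32 = 0.01536 mmol/kg = 15.36 μmol/kg
pCO2 = [CO2*]/KH = 1.536×10^-5 / 3.715×10^-2 = 413 μatm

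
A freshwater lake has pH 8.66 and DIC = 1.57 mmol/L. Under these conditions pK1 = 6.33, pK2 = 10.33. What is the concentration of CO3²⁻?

[CO3²⁻] = 0.0327 mmol/L

α₂ = 1 / (1 + [H⁺]/K2 + [H⁺]²/(K1K2)) = 1 / (1 + 10^+1.67 + 10^-0.66)
   = 1 / (1 + 46.774 + 0.21878) = 1/47.992 = 0.02084
[CO3²⁻] = α₂ × DIC = 0.02084 × 1.57 = 0.0327 mmol/L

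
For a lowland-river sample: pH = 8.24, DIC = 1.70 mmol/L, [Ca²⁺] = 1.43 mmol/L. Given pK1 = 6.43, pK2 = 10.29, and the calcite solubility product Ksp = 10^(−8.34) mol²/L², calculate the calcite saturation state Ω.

Ω = 4.63

α₂ = 1 / (1 + [H⁺]/K2 + [H⁺]²/(K1K2)) = 1 / (1 + 10^+2.05 + 10^+0.24)
   = 1 / (1 + 112.20 + 1.7378) = 1/114.94 = 0.008700
[CO3²⁻] = α₂ × DIC = 0.008700 × 1.70 = 0.01479 mmol/L = 14.79 μmol/L
Ksp = 10^(−8.34) = 4.571×10^-9
Ω = [Ca²⁺][CO3²⁻]/Ksp = (1.43×10^-3)(1.479×10^-5) / 4.571×10^-9 = 4.63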